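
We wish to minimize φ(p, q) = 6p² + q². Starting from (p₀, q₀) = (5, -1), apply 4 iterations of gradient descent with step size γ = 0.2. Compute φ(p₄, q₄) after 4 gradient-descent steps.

2213.70038016

∇φ = (12p, 2q)
Step 1: at (5, -1), ∇φ = (60, -2) → (5, -1) − 0.2·(60, -2) = (-7, -0.6)
Step 2: at (-7, -0.6), ∇φ = (-84, -1.2) → (-7, -0.6) − 0.2·(-84, -1.2) = (9.8, -0.36)
Step 3: at (9.8, -0.36), ∇φ = (117.6, -0.72) → (9.8, -0.36) − 0.2·(117.6, -0.72) = (-13.72, -0.216)
Step 4: at (-13.72, -0.216), ∇φ = (-164.64, -0.432) → (-13.72, -0.216) − 0.2·(-164.64, -0.432) = (19.208, -0.1296)
φ(19.208, -0.1296) = 2213.70038016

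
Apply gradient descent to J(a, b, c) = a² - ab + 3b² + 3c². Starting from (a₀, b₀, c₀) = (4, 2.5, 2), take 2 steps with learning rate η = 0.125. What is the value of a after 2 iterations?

2.625

∇J = (2a - b, -a + 6b, 6c)
Step 1: at (4, 2.5, 2), ∇J = (5.5, 11, 12) → (4, 2.5, 2) − 0.125·(5.5, 11, 12) = (3.3125, 1.125, 0.5)
Step 2: at (3.3125, 1.125, 0.5), ∇J = (5.5, 3.4375, 3) → (3.3125, 1.125, 0.5) − 0.125·(5.5, 3.4375, 3) = (2.625, 0.6953125, 0.125)
a = 2.625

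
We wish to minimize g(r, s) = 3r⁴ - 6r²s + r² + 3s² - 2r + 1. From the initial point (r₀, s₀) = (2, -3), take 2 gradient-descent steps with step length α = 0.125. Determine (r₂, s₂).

(10620.8359375, 278.484375)

∇g = (12r³ - 12rs + 2r - 2, -6r² + 6s)
(r₁, s₁) = (2, -3) − 0.125·(170, -42) = (-19.25, 2.25)
(r₂, s₂) = (-19.25, 2.25) − 0.125·(-85120.6875, -2209.875) = (10620.8359375, 278.484375)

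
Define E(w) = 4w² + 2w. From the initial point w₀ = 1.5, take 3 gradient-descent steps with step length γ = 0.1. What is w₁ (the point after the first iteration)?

0.1

E′(w) = 8w + 2
w₁ = 1.5 − 0.1·14 = 0.1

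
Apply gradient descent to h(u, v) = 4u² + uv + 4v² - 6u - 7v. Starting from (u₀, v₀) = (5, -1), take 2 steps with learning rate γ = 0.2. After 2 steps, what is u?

1.96

∇h = (8u + v - 6, u + 8v - 7)
(u₁, v₁) = (5, -1) − 0.2·(33, -10) = (-1.6, 1)
(u₂, v₂) = (-1.6, 1) − 0.2·(-17.8, -0.6) = (1.96, 1.12)
u = 1.96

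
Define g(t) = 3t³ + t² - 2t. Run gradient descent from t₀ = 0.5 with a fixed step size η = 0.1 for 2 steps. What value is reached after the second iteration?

g′(t) = 9t² + 2t - 2
Step 1: g′(0.5) = 1.25; t₁ = 0.5 − 0.1·1.25 = 0.375
Step 2: g′(0.375) = 0.015625; t₂ = 0.375 − 0.1·0.015625 = 0.3734375

0.3734375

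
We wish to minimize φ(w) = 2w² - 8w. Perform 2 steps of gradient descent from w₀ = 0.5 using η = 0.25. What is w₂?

φ′(w) = 4w - 8
w₁ = 0.5 − 0.25·(-6) = 2
w₂ = 2 − 0.25·0 = 2

2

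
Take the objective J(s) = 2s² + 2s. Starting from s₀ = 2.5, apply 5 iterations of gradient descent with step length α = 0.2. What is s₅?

-0.49904

J′(s) = 4s + 2
s₁ = 2.5 − 0.2·12 = 0.1
s₂ = 0.1 − 0.2·2.4 = -0.38
s₃ = -0.38 − 0.2·0.48 = -0.476
s₄ = -0.476 − 0.2·0.096 = -0.4952
s₅ = -0.4952 − 0.2·0.0192 = -0.49904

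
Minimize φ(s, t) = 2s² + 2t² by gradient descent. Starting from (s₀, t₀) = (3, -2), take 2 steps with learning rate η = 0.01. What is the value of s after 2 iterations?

2.7648

∇φ = (4s, 4t)
Step 1: at (3, -2), ∇φ = (12, -8) → (3, -2) − 0.01·(12, -8) = (2.88, -1.92)
Step 2: at (2.88, -1.92), ∇φ = (11.52, -7.68) → (2.88, -1.92) − 0.01·(11.52, -7.68) = (2.7648, -1.8432)
s = 2.7648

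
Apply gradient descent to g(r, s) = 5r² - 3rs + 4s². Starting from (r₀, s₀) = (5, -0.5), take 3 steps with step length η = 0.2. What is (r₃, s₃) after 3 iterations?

∇g = (10r - 3s, -3r + 8s)
Step 1: at (5, -0.5), ∇g = (51.5, -19) → (5, -0.5) − 0.2·(51.5, -19) = (-5.3, 3.3)
Step 2: at (-5.3, 3.3), ∇g = (-62.9, 42.3) → (-5.3, 3.3) − 0.2·(-62.9, 42.3) = (7.28, -5.16)
Step 3: at (7.28, -5.16), ∇g = (88.28, -63.12) → (7.28, -5.16) − 0.2·(88.28, -63.12) = (-10.376, 7.464)

(-10.376, 7.464)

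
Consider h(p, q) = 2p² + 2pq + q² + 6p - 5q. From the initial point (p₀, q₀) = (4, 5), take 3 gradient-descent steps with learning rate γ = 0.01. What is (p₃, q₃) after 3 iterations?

(3.085404, 4.636512)

∇h = (4p + 2q + 6, 2p + 2q - 5)
(p₁, q₁) = (4, 5) − 0.01·(32, 13) = (3.68, 4.87)
(p₂, q₂) = (3.68, 4.87) − 0.01·(30.46, 12.1) = (3.3754, 4.749)
(p₃, q₃) = (3.3754, 4.749) − 0.01·(28.9996, 11.2488) = (3.085404, 4.636512)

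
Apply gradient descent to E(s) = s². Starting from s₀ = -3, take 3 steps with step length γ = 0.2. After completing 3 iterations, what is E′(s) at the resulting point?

-1.296

E′(s) = 2s
Step 1: E′(-3) = -6; s₁ = -3 − 0.2·(-6) = -1.8
Step 2: E′(-1.8) = -3.6; s₂ = -1.8 − 0.2·(-3.6) = -1.08
Step 3: E′(-1.08) = -2.16; s₃ = -1.08 − 0.2·(-2.16) = -0.648
E′(s) at (-0.648) = -1.296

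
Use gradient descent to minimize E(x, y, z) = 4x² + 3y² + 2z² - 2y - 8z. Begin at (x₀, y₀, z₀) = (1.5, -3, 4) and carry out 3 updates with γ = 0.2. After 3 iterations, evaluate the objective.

-7.910784

∇E = (8x, 6y - 2, 4z - 8)
(x₁, y₁, z₁) = (1.5, -3, 4) − 0.2·(12, -20, 8) = (-0.9, 1, 2.4)
(x₂, y₂, z₂) = (-0.9, 1, 2.4) − 0.2·(-7.2, 4, 1.6) = (0.54, 0.2, 2.08)
(x₃, y₃, z₃) = (0.54, 0.2, 2.08) − 0.2·(4.32, -0.8, 0.32) = (-0.324, 0.36, 2.016)
E(-0.324, 0.36, 2.016) = -7.910784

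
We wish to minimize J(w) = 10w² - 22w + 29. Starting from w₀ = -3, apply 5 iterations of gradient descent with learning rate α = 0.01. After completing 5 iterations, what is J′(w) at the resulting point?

J′(w) = 20w - 22
w₁ = -3 − 0.01·(-82) = -2.18
w₂ = -2.18 − 0.01·(-65.6) = -1.524
w₃ = -1.524 − 0.01·(-52.48) = -0.9992
w₄ = -0.9992 − 0.01·(-41.984) = -0.57936
w₅ = -0.57936 − 0.01·(-33.5872) = -0.243488
J′(w) at (-0.243488) = -26.86976

-26.86976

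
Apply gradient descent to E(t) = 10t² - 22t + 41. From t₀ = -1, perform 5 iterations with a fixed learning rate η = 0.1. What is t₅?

E′(t) = 20t - 22
Step 1: E′(-1) = -42; t₁ = -1 − 0.1·(-42) = 3.2
Step 2: E′(3.2) = 42; t₂ = 3.2 − 0.1·42 = -1
Step 3: E′(-1) = -42; t₃ = -1 − 0.1·(-42) = 3.2
Step 4: E′(3.2) = 42; t₄ = 3.2 − 0.1·42 = -1
Step 5: E′(-1) = -42; t₅ = -1 − 0.1·(-42) = 3.2

3.2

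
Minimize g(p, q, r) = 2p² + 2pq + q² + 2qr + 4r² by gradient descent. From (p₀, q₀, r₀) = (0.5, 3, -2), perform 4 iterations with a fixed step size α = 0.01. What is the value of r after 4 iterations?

∇g = (4p + 2q, 2p + 2q + 2r, 2q + 8r)
Step 1: at (0.5, 3, -2), ∇g = (8, 3, -10) → (0.5, 3, -2) − 0.01·(8, 3, -10) = (0.42, 2.97, -1.9)
Step 2: at (0.42, 2.97, -1.9), ∇g = (7.62, 2.98, -9.26) → (0.42, 2.97, -1.9) − 0.01·(7.62, 2.98, -9.26) = (0.3438, 2.9402, -1.8074)
Step 3: at (0.3438, 2.9402, -1.8074), ∇g = (7.2556, 2.9532, -8.5788) → (0.3438, 2.9402, -1.8074) − 0.01·(7.2556, 2.9532, -8.5788) = (0.271244, 2.910668, -1.721612)
Step 4: at (0.271244, 2.910668, -1.721612), ∇g = (6.906312, 2.9206, -7.95156) → (0.271244, 2.910668, -1.721612) − 0.01·(6.906312, 2.9206, -7.95156) = (0.20218088, 2.881462, -1.6420964)
r = -1.6420964

-1.6420964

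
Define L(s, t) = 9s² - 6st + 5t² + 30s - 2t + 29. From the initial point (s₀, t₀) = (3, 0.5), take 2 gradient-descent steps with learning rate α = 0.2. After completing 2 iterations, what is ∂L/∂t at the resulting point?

∇L = (18s - 6t + 30, -6s + 10t - 2)
Step 1: at (3, 0.5), ∇L = (81, -15) → (3, 0.5) − 0.2·(81, -15) = (-13.2, 3.5)
Step 2: at (-13.2, 3.5), ∇L = (-228.6, 112.2) → (-13.2, 3.5) − 0.2·(-228.6, 112.2) = (32.52, -18.94)
∂L/∂t at (32.52, -18.94) = -386.52

-386.52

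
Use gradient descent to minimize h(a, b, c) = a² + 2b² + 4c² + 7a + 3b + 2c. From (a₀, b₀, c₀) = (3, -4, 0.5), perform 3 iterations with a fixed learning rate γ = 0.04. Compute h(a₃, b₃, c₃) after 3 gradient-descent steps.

19.637121560576

∇h = (2a + 7, 4b + 3, 8c + 2)
Step 1: at (3, -4, 0.5), ∇h = (13, -13, 6) → (3, -4, 0.5) − 0.04·(13, -13, 6) = (2.48, -3.48, 0.26)
Step 2: at (2.48, -3.48, 0.26), ∇h = (11.96, -10.92, 4.08) → (2.48, -3.48, 0.26) − 0.04·(11.96, -10.92, 4.08) = (2.0016, -3.0432, 0.0968)
Step 3: at (2.0016, -3.0432, 0.0968), ∇h = (11.0032, -9.1728, 2.7744) → (2.0016, -3.0432, 0.0968) − 0.04·(11.0032, -9.1728, 2.7744) = (1.561472, -2.676288, -0.014176)
h(1.561472, -2.676288, -0.014176) = 19.637121560576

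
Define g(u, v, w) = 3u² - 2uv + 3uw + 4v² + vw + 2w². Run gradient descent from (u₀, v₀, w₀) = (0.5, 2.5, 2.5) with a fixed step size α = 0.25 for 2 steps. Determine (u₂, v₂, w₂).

(-0.25, 2.6875, 1.375)

∇g = (6u - 2v + 3w, -2u + 8v + w, 3u + v + 4w)
Step 1: at (0.5, 2.5, 2.5), ∇g = (5.5, 21.5, 14) → (0.5, 2.5, 2.5) − 0.25·(5.5, 21.5, 14) = (-0.875, -2.875, -1)
Step 2: at (-0.875, -2.875, -1), ∇g = (-2.5, -22.25, -9.5) → (-0.875, -2.875, -1) − 0.25·(-2.5, -22.25, -9.5) = (-0.25, 2.6875, 1.375)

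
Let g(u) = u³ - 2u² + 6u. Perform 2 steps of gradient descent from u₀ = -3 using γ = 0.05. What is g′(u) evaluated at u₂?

g′(u) = 3u² - 4u + 6
Step 1: g′(-3) = 45; u₁ = -3 − 0.05·45 = -5.25
Step 2: g′(-5.25) = 109.6875; u₂ = -5.25 − 0.05·109.6875 = -10.734375
g′(u) at (-10.734375) = 394.617919921875

394.617919921875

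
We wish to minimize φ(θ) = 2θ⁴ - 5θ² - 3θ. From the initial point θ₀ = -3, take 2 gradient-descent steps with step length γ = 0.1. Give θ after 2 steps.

φ′(θ) = 8θ³ - 10θ - 3
Step 1: φ′(-3) = -189; θ₁ = -3 − 0.1·(-189) = 15.9
Step 2: φ′(15.9) = 31995.432; θ₂ = 15.9 − 0.1·31995.432 = -3183.6432

-3183.6432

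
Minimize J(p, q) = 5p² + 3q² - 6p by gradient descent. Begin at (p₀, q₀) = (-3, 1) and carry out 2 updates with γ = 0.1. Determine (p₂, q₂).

(0.6, 0.16)

∇J = (10p - 6, 6q)
Step 1: at (-3, 1), ∇J = (-36, 6) → (-3, 1) − 0.1·(-36, 6) = (0.6, 0.4)
Step 2: at (0.6, 0.4), ∇J = (0, 2.4) → (0.6, 0.4) − 0.1·(0, 2.4) = (0.6, 0.16)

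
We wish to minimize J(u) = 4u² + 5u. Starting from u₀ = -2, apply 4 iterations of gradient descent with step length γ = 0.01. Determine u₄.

-1.61004032

J′(u) = 8u + 5
Step 1: J′(-2) = -11; u₁ = -2 − 0.01·(-11) = -1.89
Step 2: J′(-1.89) = -10.12; u₂ = -1.89 − 0.01·(-10.12) = -1.7888
Step 3: J′(-1.7888) = -9.3104; u₃ = -1.7888 − 0.01·(-9.3104) = -1.695696
Step 4: J′(-1.695696) = -8.565568; u₄ = -1.695696 − 0.01·(-8.565568) = -1.61004032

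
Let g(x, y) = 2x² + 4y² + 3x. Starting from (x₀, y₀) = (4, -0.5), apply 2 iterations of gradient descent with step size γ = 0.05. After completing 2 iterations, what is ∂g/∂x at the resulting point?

∇g = (4x + 3, 8y)
Step 1: at (4, -0.5), ∇g = (19, -4) → (4, -0.5) − 0.05·(19, -4) = (3.05, -0.3)
Step 2: at (3.05, -0.3), ∇g = (15.2, -2.4) → (3.05, -0.3) − 0.05·(15.2, -2.4) = (2.29, -0.18)
∂g/∂x at (2.29, -0.18) = 12.16

12.16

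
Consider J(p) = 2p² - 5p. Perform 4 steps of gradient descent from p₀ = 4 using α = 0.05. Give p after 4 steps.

J′(p) = 4p - 5
Step 1: J′(4) = 11; p₁ = 4 − 0.05·11 = 3.45
Step 2: J′(3.45) = 8.8; p₂ = 3.45 − 0.05·8.8 = 3.01
Step 3: J′(3.01) = 7.04; p₃ = 3.01 − 0.05·7.04 = 2.658
Step 4: J′(2.658) = 5.632; p₄ = 2.658 − 0.05·5.632 = 2.3764

2.3764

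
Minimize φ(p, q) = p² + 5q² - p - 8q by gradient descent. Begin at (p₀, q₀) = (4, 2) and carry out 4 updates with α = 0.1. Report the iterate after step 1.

(3.3, 0.8)

∇φ = (2p - 1, 10q - 8)
(p₁, q₁) = (4, 2) − 0.1·(7, 12) = (3.3, 0.8)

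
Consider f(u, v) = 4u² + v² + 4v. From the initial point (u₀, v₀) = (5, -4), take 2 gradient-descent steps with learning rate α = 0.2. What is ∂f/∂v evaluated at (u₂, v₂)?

-1.44

∇f = (8u, 2v + 4)
Step 1: at (5, -4), ∇f = (40, -4) → (5, -4) − 0.2·(40, -4) = (-3, -3.2)
Step 2: at (-3, -3.2), ∇f = (-24, -2.4) → (-3, -3.2) − 0.2·(-24, -2.4) = (1.8, -2.72)
∂f/∂v at (1.8, -2.72) = -1.44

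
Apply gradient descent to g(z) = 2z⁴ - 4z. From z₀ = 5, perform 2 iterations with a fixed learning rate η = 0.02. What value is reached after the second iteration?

g′(z) = 8z³ - 4
Step 1: g′(5) = 996; z₁ = 5 − 0.02·996 = -14.92
Step 2: g′(-14.92) = -26574.299904; z₂ = -14.92 − 0.02·(-26574.299904) = 516.56599808

516.56599808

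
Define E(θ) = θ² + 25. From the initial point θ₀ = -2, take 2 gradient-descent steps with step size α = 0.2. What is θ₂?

E′(θ) = 2θ
θ₁ = -2 − 0.2·(-4) = -1.2
θ₂ = -1.2 − 0.2·(-2.4) = -0.72

-0.72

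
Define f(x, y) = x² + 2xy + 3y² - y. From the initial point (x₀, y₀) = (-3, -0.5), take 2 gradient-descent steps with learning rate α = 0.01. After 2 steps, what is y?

-0.3074

∇f = (2x + 2y, 2x + 6y - 1)
Step 1: at (-3, -0.5), ∇f = (-7, -10) → (-3, -0.5) − 0.01·(-7, -10) = (-2.93, -0.4)
Step 2: at (-2.93, -0.4), ∇f = (-6.66, -9.26) → (-2.93, -0.4) − 0.01·(-6.66, -9.26) = (-2.8634, -0.3074)
y = -0.3074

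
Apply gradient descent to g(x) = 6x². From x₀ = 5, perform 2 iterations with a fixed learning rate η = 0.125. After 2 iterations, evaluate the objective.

9.375

g′(x) = 12x
x₁ = 5 − 0.125·60 = -2.5
x₂ = -2.5 − 0.125·(-30) = 1.25
g(1.25) = 9.375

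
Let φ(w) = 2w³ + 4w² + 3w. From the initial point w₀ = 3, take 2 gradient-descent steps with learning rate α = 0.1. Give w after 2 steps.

-16.926

φ′(w) = 6w² + 8w + 3
w₁ = 3 − 0.1·81 = -5.1
w₂ = -5.1 − 0.1·118.26 = -16.926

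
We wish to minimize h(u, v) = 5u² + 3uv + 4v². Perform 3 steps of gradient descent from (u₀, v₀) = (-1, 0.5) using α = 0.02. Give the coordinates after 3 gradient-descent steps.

∇h = (10u + 3v, 3u + 8v)
(u₁, v₁) = (-1, 0.5) − 0.02·(-8.5, 1) = (-0.83, 0.48)
(u₂, v₂) = (-0.83, 0.48) − 0.02·(-6.86, 1.35) = (-0.6928, 0.453)
(u₃, v₃) = (-0.6928, 0.453) − 0.02·(-5.569, 1.5456) = (-0.58142, 0.422088)

(-0.58142, 0.422088)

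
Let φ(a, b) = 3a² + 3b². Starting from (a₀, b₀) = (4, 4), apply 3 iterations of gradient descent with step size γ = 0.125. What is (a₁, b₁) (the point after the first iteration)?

∇φ = (6a, 6b)
Step 1: at (4, 4), ∇φ = (24, 24) → (4, 4) − 0.125·(24, 24) = (1, 1)

(1, 1)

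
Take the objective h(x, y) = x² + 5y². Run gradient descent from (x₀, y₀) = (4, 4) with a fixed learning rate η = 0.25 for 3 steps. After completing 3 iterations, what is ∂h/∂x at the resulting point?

∇h = (2x, 10y)
(x₁, y₁) = (4, 4) − 0.25·(8, 40) = (2, -6)
(x₂, y₂) = (2, -6) − 0.25·(4, -60) = (1, 9)
(x₃, y₃) = (1, 9) − 0.25·(2, 90) = (0.5, -13.5)
∂h/∂x at (0.5, -13.5) = 1

1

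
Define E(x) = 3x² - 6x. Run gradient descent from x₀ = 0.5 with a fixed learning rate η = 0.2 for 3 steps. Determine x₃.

E′(x) = 6x - 6
x₁ = 0.5 − 0.2·(-3) = 1.1
x₂ = 1.1 − 0.2·0.6 = 0.98
x₃ = 0.98 − 0.2·(-0.12) = 1.004

1.004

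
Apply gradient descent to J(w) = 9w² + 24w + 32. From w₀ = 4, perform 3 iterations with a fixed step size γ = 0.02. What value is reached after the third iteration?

J′(w) = 18w + 24
w₁ = 4 − 0.02·96 = 2.08
w₂ = 2.08 − 0.02·61.44 = 0.8512
w₃ = 0.8512 − 0.02·39.3216 = 0.064768

0.064768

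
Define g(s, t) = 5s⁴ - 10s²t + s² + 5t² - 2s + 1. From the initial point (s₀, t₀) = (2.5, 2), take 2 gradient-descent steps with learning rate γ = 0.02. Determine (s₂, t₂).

(-1.3891036, 2.93522)

∇g = (20s³ - 20st + 2s - 2, -10s² + 10t)
(s₁, t₁) = (2.5, 2) − 0.02·(215.5, -42.5) = (-1.81, 2.85)
(s₂, t₂) = (-1.81, 2.85) − 0.02·(-21.04482, -4.261) = (-1.3891036, 2.93522)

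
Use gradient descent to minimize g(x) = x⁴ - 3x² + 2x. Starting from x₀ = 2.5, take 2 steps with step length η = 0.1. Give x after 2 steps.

g′(x) = 4x³ - 6x + 2
Step 1: g′(2.5) = 49.5; x₁ = 2.5 − 0.1·49.5 = -2.45
Step 2: g′(-2.45) = -42.1245; x₂ = -2.45 − 0.1·(-42.1245) = 1.76245

1.76245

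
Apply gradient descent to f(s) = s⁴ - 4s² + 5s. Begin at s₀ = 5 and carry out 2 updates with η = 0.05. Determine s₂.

1189.878125

f′(s) = 4s³ - 8s + 5
Step 1: f′(5) = 465; s₁ = 5 − 0.05·465 = -18.25
Step 2: f′(-18.25) = -24162.5625; s₂ = -18.25 − 0.05·(-24162.5625) = 1189.878125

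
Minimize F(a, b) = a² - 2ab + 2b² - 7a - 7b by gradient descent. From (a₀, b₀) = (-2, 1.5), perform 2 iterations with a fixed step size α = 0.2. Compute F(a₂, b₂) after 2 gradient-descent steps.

-25.2544

∇F = (2a - 2b - 7, -2a + 4b - 7)
Step 1: at (-2, 1.5), ∇F = (-14, 3) → (-2, 1.5) − 0.2·(-14, 3) = (0.8, 0.9)
Step 2: at (0.8, 0.9), ∇F = (-7.2, -5) → (0.8, 0.9) − 0.2·(-7.2, -5) = (2.24, 1.9)
F(2.24, 1.9) = -25.2544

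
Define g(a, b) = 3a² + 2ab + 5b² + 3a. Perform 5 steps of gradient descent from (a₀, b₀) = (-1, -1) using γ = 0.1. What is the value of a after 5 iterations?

-0.53584

∇g = (6a + 2b + 3, 2a + 10b)
(a₁, b₁) = (-1, -1) − 0.1·(-5, -12) = (-0.5, 0.2)
(a₂, b₂) = (-0.5, 0.2) − 0.1·(0.4, 1) = (-0.54, 0.1)
(a₃, b₃) = (-0.54, 0.1) − 0.1·(-0.04, -0.08) = (-0.536, 0.108)
(a₄, b₄) = (-0.536, 0.108) − 0.1·(0, 0.008) = (-0.536, 0.1072)
(a₅, b₅) = (-0.536, 0.1072) − 0.1·(-0.0016, 0) = (-0.53584, 0.1072)
a = -0.53584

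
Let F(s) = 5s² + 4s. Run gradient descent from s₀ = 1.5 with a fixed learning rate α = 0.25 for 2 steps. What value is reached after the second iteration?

F′(s) = 10s + 4
s₁ = 1.5 − 0.25·19 = -3.25
s₂ = -3.25 − 0.25·(-28.5) = 3.875

3.875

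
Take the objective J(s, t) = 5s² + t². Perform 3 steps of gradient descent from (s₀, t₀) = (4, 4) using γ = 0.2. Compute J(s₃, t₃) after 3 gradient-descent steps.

80.746496

∇J = (10s, 2t)
Step 1: at (4, 4), ∇J = (40, 8) → (4, 4) − 0.2·(40, 8) = (-4, 2.4)
Step 2: at (-4, 2.4), ∇J = (-40, 4.8) → (-4, 2.4) − 0.2·(-40, 4.8) = (4, 1.44)
Step 3: at (4, 1.44), ∇J = (40, 2.88) → (4, 1.44) − 0.2·(40, 2.88) = (-4, 0.864)
J(-4, 0.864) = 80.746496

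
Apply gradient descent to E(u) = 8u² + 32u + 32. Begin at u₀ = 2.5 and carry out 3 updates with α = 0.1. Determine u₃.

-2.972

E′(u) = 16u + 32
u₁ = 2.5 − 0.1·72 = -4.7
u₂ = -4.7 − 0.1·(-43.2) = -0.38
u₃ = -0.38 − 0.1·25.92 = -2.972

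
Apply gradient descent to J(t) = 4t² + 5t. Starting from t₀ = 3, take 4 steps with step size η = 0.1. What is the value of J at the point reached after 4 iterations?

J′(t) = 8t + 5
Step 1: J′(3) = 29; t₁ = 3 − 0.1·29 = 0.1
Step 2: J′(0.1) = 5.8; t₂ = 0.1 − 0.1·5.8 = -0.48
Step 3: J′(-0.48) = 1.16; t₃ = -0.48 − 0.1·1.16 = -0.596
Step 4: J′(-0.596) = 0.232; t₄ = -0.596 − 0.1·0.232 = -0.6192
J(-0.6192) = -1.56236544

-1.56236544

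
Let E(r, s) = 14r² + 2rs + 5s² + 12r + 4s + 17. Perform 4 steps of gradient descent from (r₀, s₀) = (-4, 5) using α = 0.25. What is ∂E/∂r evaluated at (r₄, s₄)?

-112846.875

∇E = (28r + 2s + 12, 2r + 10s + 4)
Step 1: at (-4, 5), ∇E = (-90, 46) → (-4, 5) − 0.25·(-90, 46) = (18.5, -6.5)
Step 2: at (18.5, -6.5), ∇E = (517, -24) → (18.5, -6.5) − 0.25·(517, -24) = (-110.75, -0.5)
Step 3: at (-110.75, -0.5), ∇E = (-3090, -222.5) → (-110.75, -0.5) − 0.25·(-3090, -222.5) = (661.75, 55.125)
Step 4: at (661.75, 55.125), ∇E = (18651.25, 1878.75) → (661.75, 55.125) − 0.25·(18651.25, 1878.75) = (-4001.0625, -414.5625)
∂E/∂r at (-4001.0625, -414.5625) = -112846.875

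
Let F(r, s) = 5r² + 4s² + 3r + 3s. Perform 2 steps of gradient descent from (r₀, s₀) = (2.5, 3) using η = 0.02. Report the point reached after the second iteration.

(1.492, 2.0064)

∇F = (10r + 3, 8s + 3)
(r₁, s₁) = (2.5, 3) − 0.02·(28, 27) = (1.94, 2.46)
(r₂, s₂) = (1.94, 2.46) − 0.02·(22.4, 22.68) = (1.492, 2.0064)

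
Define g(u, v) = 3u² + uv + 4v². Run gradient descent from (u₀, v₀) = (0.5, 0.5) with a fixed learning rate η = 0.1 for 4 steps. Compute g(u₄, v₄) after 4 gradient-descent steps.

∇g = (6u + v, u + 8v)
Step 1: at (0.5, 0.5), ∇g = (3.5, 4.5) → (0.5, 0.5) − 0.1·(3.5, 4.5) = (0.15, 0.05)
Step 2: at (0.15, 0.05), ∇g = (0.95, 0.55) → (0.15, 0.05) − 0.1·(0.95, 0.55) = (0.055, -0.005)
Step 3: at (0.055, -0.005), ∇g = (0.325, 0.015) → (0.055, -0.005) − 0.1·(0.325, 0.015) = (0.0225, -0.0065)
Step 4: at (0.0225, -0.0065), ∇g = (0.1285, -0.0295) → (0.0225, -0.0065) − 0.1·(0.1285, -0.0295) = (0.00965, -0.00355)
g(0.00965, -0.00355) = 0.00029552

0.00029552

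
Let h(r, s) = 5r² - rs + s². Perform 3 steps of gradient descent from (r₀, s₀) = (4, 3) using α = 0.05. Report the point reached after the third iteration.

∇h = (10r - s, -r + 2s)
Step 1: at (4, 3), ∇h = (37, 2) → (4, 3) − 0.05·(37, 2) = (2.15, 2.9)
Step 2: at (2.15, 2.9), ∇h = (18.6, 3.65) → (2.15, 2.9) − 0.05·(18.6, 3.65) = (1.22, 2.7175)
Step 3: at (1.22, 2.7175), ∇h = (9.4825, 4.215) → (1.22, 2.7175) − 0.05·(9.4825, 4.215) = (0.745875, 2.50675)

(0.745875, 2.50675)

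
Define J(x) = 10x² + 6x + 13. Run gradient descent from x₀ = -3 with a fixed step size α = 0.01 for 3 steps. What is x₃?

J′(x) = 20x + 6
Step 1: J′(-3) = -54; x₁ = -3 − 0.01·(-54) = -2.46
Step 2: J′(-2.46) = -43.2; x₂ = -2.46 − 0.01·(-43.2) = -2.028
Step 3: J′(-2.028) = -34.56; x₃ = -2.028 − 0.01·(-34.56) = -1.6824

-1.6824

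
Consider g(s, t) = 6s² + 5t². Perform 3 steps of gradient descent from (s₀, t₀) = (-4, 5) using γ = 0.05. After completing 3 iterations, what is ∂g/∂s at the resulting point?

∇g = (12s, 10t)
Step 1: at (-4, 5), ∇g = (-48, 50) → (-4, 5) − 0.05·(-48, 50) = (-1.6, 2.5)
Step 2: at (-1.6, 2.5), ∇g = (-19.2, 25) → (-1.6, 2.5) − 0.05·(-19.2, 25) = (-0.64, 1.25)
Step 3: at (-0.64, 1.25), ∇g = (-7.68, 12.5) → (-0.64, 1.25) − 0.05·(-7.68, 12.5) = (-0.256, 0.625)
∂g/∂s at (-0.256, 0.625) = -3.072

-3.072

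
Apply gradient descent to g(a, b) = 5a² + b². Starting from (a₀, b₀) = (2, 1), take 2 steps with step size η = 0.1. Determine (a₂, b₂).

∇g = (10a, 2b)
(a₁, b₁) = (2, 1) − 0.1·(20, 2) = (0, 0.8)
(a₂, b₂) = (0, 0.8) − 0.1·(0, 1.6) = (0, 0.64)

(0, 0.64)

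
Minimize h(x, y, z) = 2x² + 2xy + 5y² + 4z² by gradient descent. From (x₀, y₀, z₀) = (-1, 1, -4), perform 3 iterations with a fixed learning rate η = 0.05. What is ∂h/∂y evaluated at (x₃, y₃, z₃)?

1.404

∇h = (4x + 2y, 2x + 10y, 8z)
(x₁, y₁, z₁) = (-1, 1, -4) − 0.05·(-2, 8, -32) = (-0.9, 0.6, -2.4)
(x₂, y₂, z₂) = (-0.9, 0.6, -2.4) − 0.05·(-2.4, 4.2, -19.2) = (-0.78, 0.39, -1.44)
(x₃, y₃, z₃) = (-0.78, 0.39, -1.44) − 0.05·(-2.34, 2.34, -11.52) = (-0.663, 0.273, -0.864)
∂h/∂y at (-0.663, 0.273, -0.864) = 1.404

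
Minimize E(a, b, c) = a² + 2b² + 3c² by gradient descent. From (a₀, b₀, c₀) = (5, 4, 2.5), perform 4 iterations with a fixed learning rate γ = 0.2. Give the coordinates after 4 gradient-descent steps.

(0.648, 0.0064, 0.004)

∇E = (2a, 4b, 6c)
Step 1: at (5, 4, 2.5), ∇E = (10, 16, 15) → (5, 4, 2.5) − 0.2·(10, 16, 15) = (3, 0.8, -0.5)
Step 2: at (3, 0.8, -0.5), ∇E = (6, 3.2, -3) → (3, 0.8, -0.5) − 0.2·(6, 3.2, -3) = (1.8, 0.16, 0.1)
Step 3: at (1.8, 0.16, 0.1), ∇E = (3.6, 0.64, 0.6) → (1.8, 0.16, 0.1) − 0.2·(3.6, 0.64, 0.6) = (1.08, 0.032, -0.02)
Step 4: at (1.08, 0.032, -0.02), ∇E = (2.16, 0.128, -0.12) → (1.08, 0.032, -0.02) − 0.2·(2.16, 0.128, -0.12) = (0.648, 0.0064, 0.004)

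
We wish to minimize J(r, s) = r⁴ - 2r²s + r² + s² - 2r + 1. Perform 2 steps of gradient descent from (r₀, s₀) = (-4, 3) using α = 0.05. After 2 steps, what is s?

8.631

∇J = (4r³ - 4rs + 2r - 2, -2r² + 2s)
Step 1: at (-4, 3), ∇J = (-218, -26) → (-4, 3) − 0.05·(-218, -26) = (6.9, 4.3)
Step 2: at (6.9, 4.3), ∇J = (1207.156, -86.62) → (6.9, 4.3) − 0.05·(1207.156, -86.62) = (-53.4578, 8.631)
s = 8.631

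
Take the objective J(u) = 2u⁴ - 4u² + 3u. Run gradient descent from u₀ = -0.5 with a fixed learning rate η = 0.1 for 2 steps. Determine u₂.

-1.2152

J′(u) = 8u³ - 8u + 3
Step 1: J′(-0.5) = 6; u₁ = -0.5 − 0.1·6 = -1.1
Step 2: J′(-1.1) = 1.152; u₂ = -1.1 − 0.1·1.152 = -1.2152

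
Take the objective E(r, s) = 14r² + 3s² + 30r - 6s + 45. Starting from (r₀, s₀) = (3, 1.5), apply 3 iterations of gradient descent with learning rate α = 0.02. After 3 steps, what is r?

∇E = (28r + 30, 6s - 6)
Step 1: at (3, 1.5), ∇E = (114, 3) → (3, 1.5) − 0.02·(114, 3) = (0.72, 1.44)
Step 2: at (0.72, 1.44), ∇E = (50.16, 2.64) → (0.72, 1.44) − 0.02·(50.16, 2.64) = (-0.2832, 1.3872)
Step 3: at (-0.2832, 1.3872), ∇E = (22.0704, 2.3232) → (-0.2832, 1.3872) − 0.02·(22.0704, 2.3232) = (-0.724608, 1.340736)
r = -0.724608

-0.724608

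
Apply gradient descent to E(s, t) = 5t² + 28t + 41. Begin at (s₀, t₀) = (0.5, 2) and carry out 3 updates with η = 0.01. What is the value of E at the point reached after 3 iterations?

63.0220032

∇E = (0, 10t + 28)
Step 1: at (0.5, 2), ∇E = (0, 48) → (0.5, 2) − 0.01·(0, 48) = (0.5, 1.52)
Step 2: at (0.5, 1.52), ∇E = (0, 43.2) → (0.5, 1.52) − 0.01·(0, 43.2) = (0.5, 1.088)
Step 3: at (0.5, 1.088), ∇E = (0, 38.88) → (0.5, 1.088) − 0.01·(0, 38.88) = (0.5, 0.6992)
E(0.5, 0.6992) = 63.0220032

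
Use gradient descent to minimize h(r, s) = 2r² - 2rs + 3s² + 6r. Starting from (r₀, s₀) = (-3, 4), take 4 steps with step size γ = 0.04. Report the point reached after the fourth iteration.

(-1.6649088, 0.8451584)

∇h = (4r - 2s + 6, -2r + 6s)
Step 1: at (-3, 4), ∇h = (-14, 30) → (-3, 4) − 0.04·(-14, 30) = (-2.44, 2.8)
Step 2: at (-2.44, 2.8), ∇h = (-9.36, 21.68) → (-2.44, 2.8) − 0.04·(-9.36, 21.68) = (-2.0656, 1.9328)
Step 3: at (-2.0656, 1.9328), ∇h = (-6.128, 15.728) → (-2.0656, 1.9328) − 0.04·(-6.128, 15.728) = (-1.82048, 1.30368)
Step 4: at (-1.82048, 1.30368), ∇h = (-3.88928, 11.46304) → (-1.82048, 1.30368) − 0.04·(-3.88928, 11.46304) = (-1.6649088, 0.8451584)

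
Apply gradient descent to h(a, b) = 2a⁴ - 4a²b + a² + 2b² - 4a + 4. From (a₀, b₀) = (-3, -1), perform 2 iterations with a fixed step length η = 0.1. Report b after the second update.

195.4

∇h = (8a³ - 8ab + 2a - 4, -4a² + 4b)
Step 1: at (-3, -1), ∇h = (-250, -40) → (-3, -1) − 0.1·(-250, -40) = (22, 3)
Step 2: at (22, 3), ∇h = (84696, -1924) → (22, 3) − 0.1·(84696, -1924) = (-8447.6, 195.4)
b = 195.4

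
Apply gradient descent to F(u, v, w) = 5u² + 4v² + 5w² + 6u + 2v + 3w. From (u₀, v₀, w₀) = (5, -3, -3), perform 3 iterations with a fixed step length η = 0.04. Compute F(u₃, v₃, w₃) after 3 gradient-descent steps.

9.507013349376

∇F = (10u + 6, 8v + 2, 10w + 3)
Step 1: at (5, -3, -3), ∇F = (56, -22, -27) → (5, -3, -3) − 0.04·(56, -22, -27) = (2.76, -2.12, -1.92)
Step 2: at (2.76, -2.12, -1.92), ∇F = (33.6, -14.96, -16.2) → (2.76, -2.12, -1.92) − 0.04·(33.6, -14.96, -16.2) = (1.416, -1.5216, -1.272)
Step 3: at (1.416, -1.5216, -1.272), ∇F = (20.16, -10.1728, -9.72) → (1.416, -1.5216, -1.272) − 0.04·(20.16, -10.1728, -9.72) = (0.6096, -1.114688, -0.8832)
F(0.6096, -1.114688, -0.8832) = 9.507013349376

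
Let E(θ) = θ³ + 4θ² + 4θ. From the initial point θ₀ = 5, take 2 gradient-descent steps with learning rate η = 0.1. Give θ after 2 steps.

-16.063

E′(θ) = 3θ² + 8θ + 4
Step 1: E′(5) = 119; θ₁ = 5 − 0.1·119 = -6.9
Step 2: E′(-6.9) = 91.63; θ₂ = -6.9 − 0.1·91.63 = -16.063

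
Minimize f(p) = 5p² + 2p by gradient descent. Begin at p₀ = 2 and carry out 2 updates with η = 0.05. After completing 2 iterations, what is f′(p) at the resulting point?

f′(p) = 10p + 2
Step 1: f′(2) = 22; p₁ = 2 − 0.05·22 = 0.9
Step 2: f′(0.9) = 11; p₂ = 0.9 − 0.05·11 = 0.35
f′(p) at (0.35) = 5.5

5.5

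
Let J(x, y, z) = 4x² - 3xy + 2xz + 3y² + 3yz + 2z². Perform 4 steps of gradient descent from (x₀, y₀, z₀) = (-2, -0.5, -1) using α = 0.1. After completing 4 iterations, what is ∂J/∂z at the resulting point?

∇J = (8x - 3y + 2z, -3x + 6y + 3z, 2x + 3y + 4z)
(x₁, y₁, z₁) = (-2, -0.5, -1) − 0.1·(-16.5, 0, -9.5) = (-0.35, -0.5, -0.05)
(x₂, y₂, z₂) = (-0.35, -0.5, -0.05) − 0.1·(-1.4, -2.1, -2.4) = (-0.21, -0.29, 0.19)
(x₃, y₃, z₃) = (-0.21, -0.29, 0.19) − 0.1·(-0.43, -0.54, -0.53) = (-0.167, -0.236, 0.243)
(x₄, y₄, z₄) = (-0.167, -0.236, 0.243) − 0.1·(-0.142, -0.186, -0.07) = (-0.1528, -0.2174, 0.25)
∂J/∂z at (-0.1528, -0.2174, 0.25) = 0.0422

0.0422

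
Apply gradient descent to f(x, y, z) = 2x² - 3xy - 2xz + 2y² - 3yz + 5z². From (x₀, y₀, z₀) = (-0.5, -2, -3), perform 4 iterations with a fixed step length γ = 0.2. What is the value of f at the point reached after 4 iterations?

159.21504512

∇f = (4x - 3y - 2z, -3x + 4y - 3z, -2x - 3y + 10z)
(x₁, y₁, z₁) = (-0.5, -2, -3) − 0.2·(10, 2.5, -23) = (-2.5, -2.5, 1.6)
(x₂, y₂, z₂) = (-2.5, -2.5, 1.6) − 0.2·(-5.7, -7.3, 28.5) = (-1.36, -1.04, -4.1)
(x₃, y₃, z₃) = (-1.36, -1.04, -4.1) − 0.2·(5.88, 12.22, -35.16) = (-2.536, -3.484, 2.932)
(x₄, y₄, z₄) = (-2.536, -3.484, 2.932) − 0.2·(-5.556, -15.124, 44.844) = (-1.4248, -0.4592, -6.0368)
f(-1.4248, -0.4592, -6.0368) = 159.21504512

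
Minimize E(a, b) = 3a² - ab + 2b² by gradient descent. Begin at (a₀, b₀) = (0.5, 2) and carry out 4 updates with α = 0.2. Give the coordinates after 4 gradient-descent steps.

(0.0032, 0.0128)

∇E = (6a - b, -a + 4b)
(a₁, b₁) = (0.5, 2) − 0.2·(1, 7.5) = (0.3, 0.5)
(a₂, b₂) = (0.3, 0.5) − 0.2·(1.3, 1.7) = (0.04, 0.16)
(a₃, b₃) = (0.04, 0.16) − 0.2·(0.08, 0.6) = (0.024, 0.04)
(a₄, b₄) = (0.024, 0.04) − 0.2·(0.104, 0.136) = (0.0032, 0.0128)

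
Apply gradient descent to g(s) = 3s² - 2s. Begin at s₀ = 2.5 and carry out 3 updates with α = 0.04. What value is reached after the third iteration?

1.284448

g′(s) = 6s - 2
s₁ = 2.5 − 0.04·13 = 1.98
s₂ = 1.98 − 0.04·9.88 = 1.5848
s₃ = 1.5848 − 0.04·7.5088 = 1.284448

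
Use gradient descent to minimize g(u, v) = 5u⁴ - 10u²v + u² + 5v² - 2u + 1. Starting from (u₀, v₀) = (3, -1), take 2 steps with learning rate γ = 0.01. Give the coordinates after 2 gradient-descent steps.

(2.6596928, 0.92416)

∇g = (20u³ - 20uv + 2u - 2, -10u² + 10v)
Step 1: at (3, -1), ∇g = (604, -100) → (3, -1) − 0.01·(604, -100) = (-3.04, 0)
Step 2: at (-3.04, 0), ∇g = (-569.96928, -92.416) → (-3.04, 0) − 0.01·(-569.96928, -92.416) = (2.6596928, 0.92416)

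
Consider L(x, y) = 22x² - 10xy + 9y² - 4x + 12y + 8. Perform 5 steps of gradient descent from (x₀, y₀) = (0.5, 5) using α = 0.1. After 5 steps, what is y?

-306.72272

∇L = (44x - 10y - 4, -10x + 18y + 12)
(x₁, y₁) = (0.5, 5) − 0.1·(-32, 97) = (3.7, -4.7)
(x₂, y₂) = (3.7, -4.7) − 0.1·(205.8, -109.6) = (-16.88, 6.26)
(x₃, y₃) = (-16.88, 6.26) − 0.1·(-809.32, 293.48) = (64.052, -23.088)
(x₄, y₄) = (64.052, -23.088) − 0.1·(3045.168, -1044.104) = (-240.4648, 81.3224)
(x₅, y₅) = (-240.4648, 81.3224) − 0.1·(-11397.6752, 3880.4512) = (899.30272, -306.72272)
y = -306.72272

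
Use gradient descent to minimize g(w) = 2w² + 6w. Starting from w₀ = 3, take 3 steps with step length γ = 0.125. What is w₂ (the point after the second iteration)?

g′(w) = 4w + 6
Step 1: g′(3) = 18; w₁ = 3 − 0.125·18 = 0.75
Step 2: g′(0.75) = 9; w₂ = 0.75 − 0.125·9 = -0.375

-0.375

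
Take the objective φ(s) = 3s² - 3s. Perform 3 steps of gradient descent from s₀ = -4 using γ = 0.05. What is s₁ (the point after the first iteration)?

-2.65

φ′(s) = 6s - 3
Step 1: φ′(-4) = -27; s₁ = -4 − 0.05·(-27) = -2.65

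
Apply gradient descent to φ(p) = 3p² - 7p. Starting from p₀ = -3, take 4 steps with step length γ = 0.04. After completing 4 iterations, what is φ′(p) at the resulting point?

-8.340544

φ′(p) = 6p - 7
p₁ = -3 − 0.04·(-25) = -2
p₂ = -2 − 0.04·(-19) = -1.24
p₃ = -1.24 − 0.04·(-14.44) = -0.6624
p₄ = -0.6624 − 0.04·(-10.9744) = -0.223424
φ′(p) at (-0.223424) = -8.340544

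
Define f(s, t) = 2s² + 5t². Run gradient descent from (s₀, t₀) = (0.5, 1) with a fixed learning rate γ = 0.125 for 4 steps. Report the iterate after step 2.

(0.125, 0.0625)

∇f = (4s, 10t)
(s₁, t₁) = (0.5, 1) − 0.125·(2, 10) = (0.25, -0.25)
(s₂, t₂) = (0.25, -0.25) − 0.125·(1, -2.5) = (0.125, 0.0625)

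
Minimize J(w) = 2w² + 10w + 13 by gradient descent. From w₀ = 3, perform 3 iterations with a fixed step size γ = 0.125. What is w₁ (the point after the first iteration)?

0.25

J′(w) = 4w + 10
w₁ = 3 − 0.125·22 = 0.25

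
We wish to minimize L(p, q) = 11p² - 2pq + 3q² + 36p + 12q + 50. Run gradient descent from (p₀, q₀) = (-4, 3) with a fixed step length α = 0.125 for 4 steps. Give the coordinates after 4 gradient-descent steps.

(-29.78125, 0.84375)

∇L = (22p - 2q + 36, -2p + 6q + 12)
(p₁, q₁) = (-4, 3) − 0.125·(-58, 38) = (3.25, -1.75)
(p₂, q₂) = (3.25, -1.75) − 0.125·(111, -5) = (-10.625, -1.125)
(p₃, q₃) = (-10.625, -1.125) − 0.125·(-195.5, 26.5) = (13.8125, -4.4375)
(p₄, q₄) = (13.8125, -4.4375) − 0.125·(348.75, -42.25) = (-29.78125, 0.84375)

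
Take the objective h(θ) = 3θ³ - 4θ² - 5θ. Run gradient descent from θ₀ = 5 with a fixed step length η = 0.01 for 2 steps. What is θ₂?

2.5844

h′(θ) = 9θ² - 8θ - 5
θ₁ = 5 − 0.01·180 = 3.2
θ₂ = 3.2 − 0.01·61.56 = 2.5844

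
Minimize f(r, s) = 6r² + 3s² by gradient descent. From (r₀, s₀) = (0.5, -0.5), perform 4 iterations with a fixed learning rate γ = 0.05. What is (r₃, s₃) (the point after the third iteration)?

∇f = (12r, 6s)
Step 1: at (0.5, -0.5), ∇f = (6, -3) → (0.5, -0.5) − 0.05·(6, -3) = (0.2, -0.35)
Step 2: at (0.2, -0.35), ∇f = (2.4, -2.1) → (0.2, -0.35) − 0.05·(2.4, -2.1) = (0.08, -0.245)
Step 3: at (0.08, -0.245), ∇f = (0.96, -1.47) → (0.08, -0.245) − 0.05·(0.96, -1.47) = (0.032, -0.1715)

(0.032, -0.1715)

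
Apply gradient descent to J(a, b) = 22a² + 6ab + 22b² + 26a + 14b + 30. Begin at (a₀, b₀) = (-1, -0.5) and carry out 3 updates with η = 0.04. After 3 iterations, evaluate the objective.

∇J = (44a + 6b + 26, 6a + 44b + 14)
Step 1: at (-1, -0.5), ∇J = (-21, -14) → (-1, -0.5) − 0.04·(-21, -14) = (-0.16, 0.06)
Step 2: at (-0.16, 0.06), ∇J = (19.32, 15.68) → (-0.16, 0.06) − 0.04·(19.32, 15.68) = (-0.9328, -0.5672)
Step 3: at (-0.9328, -0.5672), ∇J = (-18.4464, -16.5536) → (-0.9328, -0.5672) − 0.04·(-18.4464, -16.5536) = (-0.194944, 0.094944)
J(-0.194944, 0.094944) = 27.184004999168

27.184004999168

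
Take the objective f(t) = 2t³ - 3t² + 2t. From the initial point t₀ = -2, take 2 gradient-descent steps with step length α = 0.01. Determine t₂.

f′(t) = 6t² - 6t + 2
Step 1: f′(-2) = 38; t₁ = -2 − 0.01·38 = -2.38
Step 2: f′(-2.38) = 50.2664; t₂ = -2.38 − 0.01·50.2664 = -2.882664

-2.882664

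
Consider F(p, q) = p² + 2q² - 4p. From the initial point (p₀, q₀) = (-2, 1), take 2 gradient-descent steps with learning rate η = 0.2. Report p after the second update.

0.56

∇F = (2p - 4, 4q)
(p₁, q₁) = (-2, 1) − 0.2·(-8, 4) = (-0.4, 0.2)
(p₂, q₂) = (-0.4, 0.2) − 0.2·(-4.8, 0.8) = (0.56, 0.04)
p = 0.56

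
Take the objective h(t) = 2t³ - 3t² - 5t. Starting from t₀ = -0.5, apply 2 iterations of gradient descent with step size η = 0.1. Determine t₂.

h′(t) = 6t² - 6t - 5
Step 1: h′(-0.5) = -0.5; t₁ = -0.5 − 0.1·(-0.5) = -0.45
Step 2: h′(-0.45) = -1.085; t₂ = -0.45 − 0.1·(-1.085) = -0.3415

-0.3415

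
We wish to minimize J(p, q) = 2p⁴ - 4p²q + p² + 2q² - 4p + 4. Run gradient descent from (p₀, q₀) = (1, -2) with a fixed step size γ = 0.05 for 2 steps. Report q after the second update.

∇J = (8p³ - 8pq + 2p - 4, -4p² + 4q)
(p₁, q₁) = (1, -2) − 0.05·(22, -12) = (-0.1, -1.4)
(p₂, q₂) = (-0.1, -1.4) − 0.05·(-5.328, -5.64) = (0.1664, -1.118)
q = -1.118

-1.118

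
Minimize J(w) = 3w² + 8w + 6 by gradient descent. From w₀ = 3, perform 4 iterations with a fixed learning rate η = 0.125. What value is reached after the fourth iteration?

-1.31640625

J′(w) = 6w + 8
Step 1: J′(3) = 26; w₁ = 3 − 0.125·26 = -0.25
Step 2: J′(-0.25) = 6.5; w₂ = -0.25 − 0.125·6.5 = -1.0625
Step 3: J′(-1.0625) = 1.625; w₃ = -1.0625 − 0.125·1.625 = -1.265625
Step 4: J′(-1.265625) = 0.40625; w₄ = -1.265625 − 0.125·0.40625 = -1.31640625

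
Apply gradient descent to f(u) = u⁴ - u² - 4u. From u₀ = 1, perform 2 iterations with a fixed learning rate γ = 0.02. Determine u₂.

f′(u) = 4u³ - 2u - 4
Step 1: f′(1) = -2; u₁ = 1 − 0.02·(-2) = 1.04
Step 2: f′(1.04) = -1.580544; u₂ = 1.04 − 0.02·(-1.580544) = 1.07161088

1.07161088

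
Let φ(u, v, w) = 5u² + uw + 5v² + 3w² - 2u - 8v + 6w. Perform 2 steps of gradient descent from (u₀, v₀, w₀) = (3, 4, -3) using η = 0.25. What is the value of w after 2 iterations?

-0.3125

∇φ = (10u + w - 2, 10v - 8, u + 6w + 6)
Step 1: at (3, 4, -3), ∇φ = (25, 32, -9) → (3, 4, -3) − 0.25·(25, 32, -9) = (-3.25, -4, -0.75)
Step 2: at (-3.25, -4, -0.75), ∇φ = (-35.25, -48, -1.75) → (-3.25, -4, -0.75) − 0.25·(-35.25, -48, -1.75) = (5.5625, 8, -0.3125)
w = -0.3125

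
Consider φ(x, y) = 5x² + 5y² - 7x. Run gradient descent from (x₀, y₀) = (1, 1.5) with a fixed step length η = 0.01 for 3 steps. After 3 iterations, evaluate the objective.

∇φ = (10x - 7, 10y)
Step 1: at (1, 1.5), ∇φ = (3, 15) → (1, 1.5) − 0.01·(3, 15) = (0.97, 1.35)
Step 2: at (0.97, 1.35), ∇φ = (2.7, 13.5) → (0.97, 1.35) − 0.01·(2.7, 13.5) = (0.943, 1.215)
Step 3: at (0.943, 1.215), ∇φ = (2.43, 12.15) → (0.943, 1.215) − 0.01·(2.43, 12.15) = (0.9187, 1.0935)
φ(0.9187, 1.0935) = 3.7678597

3.7678597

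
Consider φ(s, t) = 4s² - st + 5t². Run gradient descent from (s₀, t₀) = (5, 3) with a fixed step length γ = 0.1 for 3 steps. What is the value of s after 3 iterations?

0.075

∇φ = (8s - t, -s + 10t)
Step 1: at (5, 3), ∇φ = (37, 25) → (5, 3) − 0.1·(37, 25) = (1.3, 0.5)
Step 2: at (1.3, 0.5), ∇φ = (9.9, 3.7) → (1.3, 0.5) − 0.1·(9.9, 3.7) = (0.31, 0.13)
Step 3: at (0.31, 0.13), ∇φ = (2.35, 0.99) → (0.31, 0.13) − 0.1·(2.35, 0.99) = (0.075, 0.031)
s = 0.075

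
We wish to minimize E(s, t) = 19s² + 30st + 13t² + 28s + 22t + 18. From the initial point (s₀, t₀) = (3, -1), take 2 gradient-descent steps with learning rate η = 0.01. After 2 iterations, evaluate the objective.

∇E = (38s + 30t + 28, 30s + 26t + 22)
(s₁, t₁) = (3, -1) − 0.01·(112, 86) = (1.88, -1.86)
(s₂, t₂) = (1.88, -1.86) − 0.01·(43.64, 30.04) = (1.4436, -2.1604)
E(1.4436, -2.1604) = 17.60030112

17.60030112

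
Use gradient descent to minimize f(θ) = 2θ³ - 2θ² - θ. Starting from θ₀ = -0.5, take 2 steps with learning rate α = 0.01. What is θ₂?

-0.5525375

f′(θ) = 6θ² - 4θ - 1
θ₁ = -0.5 − 0.01·2.5 = -0.525
θ₂ = -0.525 − 0.01·2.75375 = -0.5525375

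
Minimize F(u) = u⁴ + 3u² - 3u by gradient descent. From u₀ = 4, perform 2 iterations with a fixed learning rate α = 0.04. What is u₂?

51.52238592

F′(u) = 4u³ + 6u - 3
Step 1: F′(4) = 277; u₁ = 4 − 0.04·277 = -7.08
Step 2: F′(-7.08) = -1465.059648; u₂ = -7.08 − 0.04·(-1465.059648) = 51.52238592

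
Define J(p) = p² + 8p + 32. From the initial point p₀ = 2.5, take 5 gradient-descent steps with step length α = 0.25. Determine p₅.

-3.796875

J′(p) = 2p + 8
Step 1: J′(2.5) = 13; p₁ = 2.5 − 0.25·13 = -0.75
Step 2: J′(-0.75) = 6.5; p₂ = -0.75 − 0.25·6.5 = -2.375
Step 3: J′(-2.375) = 3.25; p₃ = -2.375 − 0.25·3.25 = -3.1875
Step 4: J′(-3.1875) = 1.625; p₄ = -3.1875 − 0.25·1.625 = -3.59375
Step 5: J′(-3.59375) = 0.8125; p₅ = -3.59375 − 0.25·0.8125 = -3.796875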